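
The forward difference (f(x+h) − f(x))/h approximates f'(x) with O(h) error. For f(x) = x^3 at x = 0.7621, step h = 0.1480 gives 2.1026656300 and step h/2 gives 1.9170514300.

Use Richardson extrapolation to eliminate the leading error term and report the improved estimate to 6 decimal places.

r = 1: numerator weight 2, denominator 1.
2 × 1.9170514300 = 3.8341028600; 3.8341028600 − 2.1026656300 = 1.7314372300
Divide by 2^1 − 1 = 1.
(2 × 1.9170514300 − 2.1026656300)/(2 − 1) = 1.7314372300
Correction |R − A(h/2)| = 1.856e-01; gap |A(h/2) − A(h)| = 1.856e-01.

1.731437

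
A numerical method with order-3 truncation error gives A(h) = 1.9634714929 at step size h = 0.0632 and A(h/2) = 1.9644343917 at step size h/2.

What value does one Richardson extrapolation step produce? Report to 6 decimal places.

1.964572

Order 3 gives 2^r = 8 and 2^r − 1 = 7.
8 × 1.9644343917 = 15.7154751336; subtract 1.9634714929 → 13.7520036407
Extrapolated: 13.7520036407 / 7 = 1.9645719487
Gap between inputs: 9.629e-04; correction applied: +0.0001375570.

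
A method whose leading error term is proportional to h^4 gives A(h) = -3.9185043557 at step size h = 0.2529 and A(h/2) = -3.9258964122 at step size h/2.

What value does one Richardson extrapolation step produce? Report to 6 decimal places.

r = 4, so 2^r = 16.
Weighted: (-62.8143425952) − (-3.9185043557) = -58.8958382395
Divide by 2^4 − 1 = 15.
Extrapolated: (-58.8958382395) / 15 = -3.9263892160

-3.926389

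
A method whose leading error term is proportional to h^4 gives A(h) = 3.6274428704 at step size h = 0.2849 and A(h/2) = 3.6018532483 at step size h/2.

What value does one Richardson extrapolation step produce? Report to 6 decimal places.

Error is O(h^4); halving h shrinks it by 2^4 = 16.
Top: 16(3.6018532483) − (3.6274428704) = 54.0022091024
R = 54.0022091024/15 = 3.6001472735

3.600147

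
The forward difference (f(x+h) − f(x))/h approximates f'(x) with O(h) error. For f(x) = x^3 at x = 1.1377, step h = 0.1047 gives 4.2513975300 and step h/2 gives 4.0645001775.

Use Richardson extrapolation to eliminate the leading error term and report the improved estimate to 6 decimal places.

3.877603

With r = 1 the leading error scales as h^1, so the weight is 2^1 = 2.
2 × 4.0645001775 = 8.1290003550; subtract 4.2513975300 → 3.8776028250
3.8776028250 ÷ 1 = 3.8776028250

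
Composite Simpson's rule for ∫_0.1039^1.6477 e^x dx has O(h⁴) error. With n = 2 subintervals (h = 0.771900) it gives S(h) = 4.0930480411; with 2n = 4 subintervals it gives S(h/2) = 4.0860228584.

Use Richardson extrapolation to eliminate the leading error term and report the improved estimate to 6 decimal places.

4.085555

r = 4: numerator weight 16, denominator 15.
2^4·A(h/2) = 65.3763657344; minus A(h) gives 61.2833176933.
R = 61.2833176933/15 = 4.0855545129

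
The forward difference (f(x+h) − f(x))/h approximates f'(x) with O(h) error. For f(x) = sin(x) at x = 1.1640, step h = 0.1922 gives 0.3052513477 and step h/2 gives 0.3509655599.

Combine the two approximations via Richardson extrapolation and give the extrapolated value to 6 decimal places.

0.396680

r = 1: numerator weight 2, denominator 1.
2·0.3509655599 = 0.7019311198; 0.7019311198 − 0.3052513477 = 0.3966797721
Denominator 2 − 1 = 1.
R = 0.3966797721/1 = 0.3966797721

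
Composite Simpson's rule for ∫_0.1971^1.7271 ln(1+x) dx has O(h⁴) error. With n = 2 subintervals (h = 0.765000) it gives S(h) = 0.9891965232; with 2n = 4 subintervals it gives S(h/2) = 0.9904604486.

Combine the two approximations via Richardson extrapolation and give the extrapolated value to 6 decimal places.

0.990545

Error is O(h^4); halving h shrinks it by 2^4 = 16.
16 × 0.9904604486 = 15.8473671776; subtract 0.9891965232 → 14.8581706544
14.8581706544 ÷ 15 = 0.9905447103
Gap between inputs: 1.264e-03; correction applied: +0.0000842617.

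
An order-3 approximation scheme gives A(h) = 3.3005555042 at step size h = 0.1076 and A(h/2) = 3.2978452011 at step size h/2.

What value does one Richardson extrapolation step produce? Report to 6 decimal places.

3.297458

The method has order 3: 2^3 = 8.
Top: 8(3.2978452011) − (3.3005555042) = 23.0822061046
Extrapolated: 23.0822061046 / 7 = 3.2974580149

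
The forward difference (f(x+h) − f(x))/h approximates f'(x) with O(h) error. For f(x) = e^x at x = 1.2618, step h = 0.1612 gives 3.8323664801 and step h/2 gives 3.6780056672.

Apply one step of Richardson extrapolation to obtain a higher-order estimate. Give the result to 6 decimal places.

Leading term ∝ h^1; use weight 2 = 2^1.
Numerator 2 × A(h/2) − A(h) = 2 × 3.6780056672 − 3.8323664801 = 3.5236448543
Denominator 2 − 1 = 1.
Extrapolated: 3.5236448543 / 1 = 3.5236448543
Correction |R − A(h/2)| = 1.544e-01; gap |A(h/2) − A(h)| = 1.544e-01.

3.523645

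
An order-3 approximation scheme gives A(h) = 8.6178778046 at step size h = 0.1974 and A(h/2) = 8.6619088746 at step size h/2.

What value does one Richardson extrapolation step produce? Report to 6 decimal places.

8.668199

Leading term ∝ h^3; use weight 8 = 2^3.
8*8.6619088746 = 69.2952709968; 69.2952709968 − 8.6178778046 = 60.6773931922
Divide by 2^3 − 1 = 7.
Extrapolated: 60.6773931922 / 7 = 8.6681990275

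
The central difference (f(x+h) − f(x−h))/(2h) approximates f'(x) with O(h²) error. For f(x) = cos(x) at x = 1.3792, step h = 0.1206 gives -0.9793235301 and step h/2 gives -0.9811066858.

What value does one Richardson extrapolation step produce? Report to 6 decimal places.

r = 2, so 2^r = 4.
4*(-0.9811066858) − (-0.9793235301) = -2.9451032131
Divide by 2^2 − 1 = 3.
So the Richardson estimate is -0.9817010710.

-0.981701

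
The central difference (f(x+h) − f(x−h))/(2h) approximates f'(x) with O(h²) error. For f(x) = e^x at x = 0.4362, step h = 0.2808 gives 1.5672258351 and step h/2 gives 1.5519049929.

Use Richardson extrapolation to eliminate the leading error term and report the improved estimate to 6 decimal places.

1.546798

Order 2 gives 2^r = 4 and 2^r − 1 = 3.
Numerator 4 × A(h/2) − A(h) = 4 × 1.5519049929 − 1.5672258351 = 4.6403941365
Extrapolated: 4.6403941365 / 3 = 1.5467980455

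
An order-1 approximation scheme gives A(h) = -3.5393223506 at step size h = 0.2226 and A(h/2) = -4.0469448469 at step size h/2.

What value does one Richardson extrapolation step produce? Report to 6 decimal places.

r = 1, so 2^r = 2.
Top: 2(-4.0469448469) − (-3.5393223506) = -4.5545673432
Denominator 2 − 1 = 1.
Result: -4.5545673432
Shift from A(h/2): −0.5076224963.

-4.554567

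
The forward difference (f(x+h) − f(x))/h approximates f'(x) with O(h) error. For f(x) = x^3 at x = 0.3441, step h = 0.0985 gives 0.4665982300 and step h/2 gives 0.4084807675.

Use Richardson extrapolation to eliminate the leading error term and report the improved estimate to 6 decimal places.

Order 1 gives 2^r = 2 and 2^r − 1 = 1.
2×0.4084807675 − 0.4665982300 = 0.3503633050
Extrapolated: 0.3503633050 / 1 = 0.3503633050

0.350363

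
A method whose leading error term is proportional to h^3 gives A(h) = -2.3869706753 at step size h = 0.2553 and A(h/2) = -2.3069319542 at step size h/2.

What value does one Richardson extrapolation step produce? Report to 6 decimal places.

-2.295498

r = 3: numerator weight 8, denominator 7.
8*(-2.3069319542) = -18.4554556336; subtract (-2.3869706753) → -16.0684849583
Denominator 8 − 1 = 7.
(-16.0684849583) ÷ 7 = -2.2954978512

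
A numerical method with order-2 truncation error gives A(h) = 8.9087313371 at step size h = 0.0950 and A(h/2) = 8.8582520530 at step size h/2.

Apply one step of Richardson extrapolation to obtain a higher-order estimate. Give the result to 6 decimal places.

Order 2 gives 2^r = 4 and 2^r − 1 = 3.
Top: 4(8.8582520530) − (8.9087313371) = 26.5242768749
Denominator 4 − 1 = 3.
26.5242768749 ÷ 3 = 8.8414256250
Correction |R − A(h/2)| = 1.683e-02; gap |A(h/2) − A(h)| = 5.048e-02.

8.841426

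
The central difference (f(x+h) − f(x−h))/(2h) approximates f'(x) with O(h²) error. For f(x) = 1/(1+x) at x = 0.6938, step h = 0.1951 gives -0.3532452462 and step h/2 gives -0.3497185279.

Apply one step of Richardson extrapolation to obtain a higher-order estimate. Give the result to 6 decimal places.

-0.348543

Method order is 2; weight 2^2 = 4.
Weighted: (-1.3988741116) − (-0.3532452462) = -1.0456288654
Divide by 2^2 − 1 = 3.
R = (-1.0456288654)/3 = -0.3485429551
Shift from A(h/2): +0.0011755728.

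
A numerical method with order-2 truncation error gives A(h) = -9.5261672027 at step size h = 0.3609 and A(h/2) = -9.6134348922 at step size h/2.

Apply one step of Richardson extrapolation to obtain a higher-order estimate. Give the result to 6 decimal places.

-9.642524

The method has order 2: 2^2 = 4.
Top: 4(-9.6134348922) − (-9.5261672027) = -28.9275723661
Divide by 2^2 − 1 = 3.
R = (-28.9275723661)/3 = -9.6425241220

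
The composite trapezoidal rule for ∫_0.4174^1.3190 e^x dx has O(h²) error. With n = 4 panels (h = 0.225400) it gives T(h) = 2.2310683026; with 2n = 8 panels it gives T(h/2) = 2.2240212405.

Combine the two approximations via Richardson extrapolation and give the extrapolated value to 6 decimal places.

Error is O(h^2); halving h shrinks it by 2^2 = 4.
Weighted: 8.8960849620 − 2.2310683026 = 6.6650166594
Denominator 4 − 1 = 3.
Result: 2.2216722198

2.221672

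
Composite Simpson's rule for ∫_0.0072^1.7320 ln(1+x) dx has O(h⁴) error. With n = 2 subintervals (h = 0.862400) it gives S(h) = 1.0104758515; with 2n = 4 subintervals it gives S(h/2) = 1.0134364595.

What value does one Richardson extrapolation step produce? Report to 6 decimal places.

1.013634

Error is O(h^4); halving h shrinks it by 2^4 = 16.
16*1.0134364595 = 16.2149833520; 16.2149833520 − 1.0104758515 = 15.2045075005
Extrapolated: 15.2045075005 / 15 = 1.0136338334
Correction |R − A(h/2)| = 1.974e-04; gap |A(h/2) − A(h)| = 2.961e-03.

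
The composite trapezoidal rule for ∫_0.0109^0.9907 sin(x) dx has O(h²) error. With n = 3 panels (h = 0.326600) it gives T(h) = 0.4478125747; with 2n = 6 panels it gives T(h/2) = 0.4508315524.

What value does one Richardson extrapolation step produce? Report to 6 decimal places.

Leading term ∝ h^2; use weight 4 = 2^2.
Difference of the inputs: 0.4508315524 − 0.4478125747 = 0.0030189777
Correction (A(h/2) − A(h))/(4 − 1) = 0.0030189777/3 = 0.0010063259
R = A(h/2) + (A(h/2) − A(h))/3 = 0.4508315524 + 0.0010063259 = 0.4518378783
Correction |R − A(h/2)| = 1.006e-03; gap |A(h/2) − A(h)| = 3.019e-03.

0.451838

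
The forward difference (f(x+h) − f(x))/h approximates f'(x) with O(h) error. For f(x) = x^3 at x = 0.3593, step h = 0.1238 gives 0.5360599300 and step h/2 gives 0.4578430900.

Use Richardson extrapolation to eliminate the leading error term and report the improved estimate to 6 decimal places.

With r = 1 the leading error scales as h^1, so the weight is 2^1 = 2.
A(h/2) − A(h) = 0.4578430900 − 0.5360599300 = -0.0782168400
Correction (A(h/2) − A(h))/(2 − 1) = (-0.0782168400)/1 = -0.0782168400
R = 0.4578430900 − 0.0782168400 = 0.3796262500

0.379626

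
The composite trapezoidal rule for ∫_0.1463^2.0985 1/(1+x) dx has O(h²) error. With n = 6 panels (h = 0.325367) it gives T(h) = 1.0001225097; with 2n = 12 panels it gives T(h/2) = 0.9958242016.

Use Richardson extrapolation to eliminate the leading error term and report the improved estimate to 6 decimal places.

0.994391

Leading term ∝ h^2; use weight 4 = 2^2.
4*0.9958242016 = 3.9832968064; 3.9832968064 − 1.0001225097 = 2.9831742967
Divide by 2^2 − 1 = 3.
2.9831742967 ÷ 3 = 0.9943914322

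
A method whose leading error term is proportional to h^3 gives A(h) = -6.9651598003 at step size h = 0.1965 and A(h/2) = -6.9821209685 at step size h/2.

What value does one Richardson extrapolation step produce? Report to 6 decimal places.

-6.984544

r = 3, so 2^r = 8.
8 × (-6.9821209685) = -55.8569677480; subtract (-6.9651598003) → -48.8918079477
Divide by 2^3 − 1 = 7.
(-48.8918079477) ÷ 7 = -6.9845439925
Shift from A(h/2): −0.0024230240.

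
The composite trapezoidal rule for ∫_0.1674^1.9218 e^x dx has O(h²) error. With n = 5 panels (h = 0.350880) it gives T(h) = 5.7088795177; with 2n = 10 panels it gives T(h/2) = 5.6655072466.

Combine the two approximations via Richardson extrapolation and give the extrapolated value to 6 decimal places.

Method order is 2; weight 2^2 = 4.
4×5.6655072466 = 22.6620289864; subtract 5.7088795177 → 16.9531494687
Divide by 2^2 − 1 = 3.
So the Richardson estimate is 5.6510498229.

5.651050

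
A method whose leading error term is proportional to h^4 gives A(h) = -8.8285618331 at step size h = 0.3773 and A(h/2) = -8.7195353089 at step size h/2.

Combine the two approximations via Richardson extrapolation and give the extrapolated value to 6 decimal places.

Order 4 gives 2^r = 16 and 2^r − 1 = 15.
16×(-8.7195353089) − (-8.8285618331) = -130.6840031093
Divide by 2^4 − 1 = 15.
Extrapolated: (-130.6840031093) / 15 = -8.7122668740

-8.712267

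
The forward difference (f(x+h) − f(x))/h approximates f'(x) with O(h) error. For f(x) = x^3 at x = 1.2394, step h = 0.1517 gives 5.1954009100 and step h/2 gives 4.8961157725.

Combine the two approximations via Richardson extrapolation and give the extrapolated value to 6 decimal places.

4.596831

r = 1: numerator weight 2, denominator 1.
Top: 2(4.8961157725) − (5.1954009100) = 4.5968306350
Denominator 2 − 1 = 1.
Result: 4.5968306350
Correction |R − A(h/2)| = 2.993e-01; gap |A(h/2) − A(h)| = 2.993e-01.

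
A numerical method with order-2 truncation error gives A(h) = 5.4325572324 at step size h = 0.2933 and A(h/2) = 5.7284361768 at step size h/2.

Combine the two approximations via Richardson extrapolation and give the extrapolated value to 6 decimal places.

5.827062

Order 2 gives 2^r = 4 and 2^r − 1 = 3.
4*5.7284361768 = 22.9137447072; 22.9137447072 − 5.4325572324 = 17.4811874748
Denominator 4 − 1 = 3.
R = 17.4811874748/3 = 5.8270624916
Correction |R − A(h/2)| = 9.863e-02; gap |A(h/2) − A(h)| = 2.959e-01.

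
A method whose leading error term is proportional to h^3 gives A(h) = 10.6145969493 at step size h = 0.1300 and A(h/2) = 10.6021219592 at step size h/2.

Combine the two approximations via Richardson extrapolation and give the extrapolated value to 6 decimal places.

r = 3: numerator weight 8, denominator 7.
2^3*A(h/2) = 84.8169756736; minus A(h) gives 74.2023787243.
Denominator 8 − 1 = 7.
R = 74.2023787243/7 = 10.6003398178

10.600340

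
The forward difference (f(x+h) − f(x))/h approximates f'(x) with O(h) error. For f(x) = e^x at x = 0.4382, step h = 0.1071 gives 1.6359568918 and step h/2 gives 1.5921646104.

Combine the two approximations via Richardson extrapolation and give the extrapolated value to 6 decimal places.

1.548372

Method order is 1; weight 2^1 = 2.
Numerator 2×A(h/2) − A(h) = 2×1.5921646104 − 1.6359568918 = 1.5483723290
Divide by 2^1 − 1 = 1.
Result: 1.5483723290
Gap between inputs: 4.379e-02; correction applied: −0.0437922814.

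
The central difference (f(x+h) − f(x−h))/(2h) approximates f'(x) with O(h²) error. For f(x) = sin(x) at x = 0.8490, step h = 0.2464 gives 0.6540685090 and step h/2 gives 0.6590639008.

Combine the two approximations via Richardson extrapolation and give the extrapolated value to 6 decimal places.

0.660729

With r = 2 the leading error scales as h^2, so the weight is 2^2 = 4.
Weighted: 2.6362556032 − 0.6540685090 = 1.9821870942
1.9821870942 ÷ 3 = 0.6607290314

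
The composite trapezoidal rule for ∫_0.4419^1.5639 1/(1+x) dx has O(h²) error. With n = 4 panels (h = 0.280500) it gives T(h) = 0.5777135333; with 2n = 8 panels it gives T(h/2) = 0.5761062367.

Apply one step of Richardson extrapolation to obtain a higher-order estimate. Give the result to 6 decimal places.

r = 2, so 2^r = 4.
2^2×A(h/2) = 2.3044249468; minus A(h) gives 1.7267114135.
R = 1.7267114135/3 = 0.5755704712
Gap between inputs: 1.607e-03; correction applied: −0.0005357655.

0.575570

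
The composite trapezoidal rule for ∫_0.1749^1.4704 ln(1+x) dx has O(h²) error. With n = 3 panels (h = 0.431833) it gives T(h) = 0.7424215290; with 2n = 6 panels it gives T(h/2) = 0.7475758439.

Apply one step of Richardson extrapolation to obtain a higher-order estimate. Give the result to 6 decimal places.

Leading term ∝ h^2; use weight 4 = 2^2.
Top: 4(0.7475758439) − (0.7424215290) = 2.2478818466
Denominator 4 − 1 = 3.
So the Richardson estimate is 0.7492939489.

0.749294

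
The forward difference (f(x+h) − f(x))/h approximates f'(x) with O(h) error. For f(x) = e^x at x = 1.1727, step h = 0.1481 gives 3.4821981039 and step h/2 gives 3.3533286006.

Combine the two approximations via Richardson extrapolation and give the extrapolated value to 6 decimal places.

r = 1: numerator weight 2, denominator 1.
Weighted: 6.7066572012 − 3.4821981039 = 3.2244590973
Denominator 2 − 1 = 1.
Extrapolated: 3.2244590973 / 1 = 3.2244590973
Shift from A(h/2): −0.1288695033.

3.224459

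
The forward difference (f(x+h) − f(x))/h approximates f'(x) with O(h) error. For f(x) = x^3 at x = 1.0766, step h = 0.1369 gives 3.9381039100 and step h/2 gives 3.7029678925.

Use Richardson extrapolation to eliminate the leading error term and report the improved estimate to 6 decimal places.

r = 1: numerator weight 2, denominator 1.
Difference of the inputs: 3.7029678925 − 3.9381039100 = -0.2351360175
Correction (A(h/2) − A(h))/(2 − 1) = (-0.2351360175)/1 = -0.2351360175
R = A(h/2) + (A(h/2) − A(h))/1 = 3.7029678925 − 0.2351360175 = 3.4678318750
Shift from A(h/2): −0.2351360175.

3.467832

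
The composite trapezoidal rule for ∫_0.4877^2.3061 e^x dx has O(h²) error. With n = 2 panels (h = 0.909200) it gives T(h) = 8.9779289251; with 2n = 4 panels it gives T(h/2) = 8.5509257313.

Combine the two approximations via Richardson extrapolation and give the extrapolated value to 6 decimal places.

r = 2: numerator weight 4, denominator 3.
4×8.5509257313 − 8.9779289251 = 25.2257740001
Divide by 2^2 − 1 = 3.
Extrapolated: 25.2257740001 / 3 = 8.4085913334
Correction |R − A(h/2)| = 1.423e-01; gap |A(h/2) − A(h)| = 4.270e-01.

8.408591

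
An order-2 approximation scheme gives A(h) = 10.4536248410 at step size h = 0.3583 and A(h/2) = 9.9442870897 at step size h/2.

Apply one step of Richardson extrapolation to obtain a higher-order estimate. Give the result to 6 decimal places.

Order 2 gives 2^r = 4 and 2^r − 1 = 3.
Difference of the inputs: 9.9442870897 − 10.4536248410 = -0.5093377513
Correction (A(h/2) − A(h))/(4 − 1) = (-0.5093377513)/3 = -0.1697792504
R = A(h/2) + (A(h/2) − A(h))/3 = 9.9442870897 − 0.1697792504 = 9.7745078393

9.774508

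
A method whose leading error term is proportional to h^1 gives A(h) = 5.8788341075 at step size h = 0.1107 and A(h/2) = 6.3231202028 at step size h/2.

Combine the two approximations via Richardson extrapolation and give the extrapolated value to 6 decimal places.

With r = 1 the leading error scales as h^1, so the weight is 2^1 = 2.
2^1 × A(h/2) = 12.6462404056; minus A(h) gives 6.7674062981.
R = 6.7674062981/1 = 6.7674062981

6.767406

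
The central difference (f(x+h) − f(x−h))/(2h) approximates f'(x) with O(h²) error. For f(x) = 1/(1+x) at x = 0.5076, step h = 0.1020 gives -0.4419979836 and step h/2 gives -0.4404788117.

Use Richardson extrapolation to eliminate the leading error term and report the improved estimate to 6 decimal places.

-0.439972

With r = 2 the leading error scales as h^2, so the weight is 2^2 = 4.
4·(-0.4404788117) − (-0.4419979836) = -1.3199172632
Extrapolated: (-1.3199172632) / 3 = -0.4399724211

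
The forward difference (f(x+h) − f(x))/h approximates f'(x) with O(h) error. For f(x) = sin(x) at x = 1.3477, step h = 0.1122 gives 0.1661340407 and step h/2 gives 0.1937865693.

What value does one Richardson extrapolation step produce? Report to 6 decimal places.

0.221439

r = 1: numerator weight 2, denominator 1.
2*0.1937865693 = 0.3875731386; 0.3875731386 − 0.1661340407 = 0.2214390979
Denominator 2 − 1 = 1.
R = 0.2214390979/1 = 0.2214390979
Gap between inputs: 2.765e-02; correction applied: +0.0276525286.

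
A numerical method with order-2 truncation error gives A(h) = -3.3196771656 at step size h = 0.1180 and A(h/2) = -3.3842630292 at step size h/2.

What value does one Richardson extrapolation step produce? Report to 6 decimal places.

Leading term ∝ h^2; use weight 4 = 2^2.
4·(-3.3842630292) = -13.5370521168; subtract (-3.3196771656) → -10.2173749512
(4·(-3.3842630292) − (-3.3196771656))/(4 − 1) = -3.4057916504
Correction |R − A(h/2)| = 2.153e-02; gap |A(h/2) − A(h)| = 6.459e-02.

-3.405792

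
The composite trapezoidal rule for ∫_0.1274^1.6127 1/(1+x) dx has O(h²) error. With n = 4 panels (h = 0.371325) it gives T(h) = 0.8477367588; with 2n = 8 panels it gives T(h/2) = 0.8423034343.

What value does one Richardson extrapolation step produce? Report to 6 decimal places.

Order 2 gives 2^r = 4 and 2^r − 1 = 3.
4 × 0.8423034343 − 0.8477367588 = 2.5214769784
Divide by 2^2 − 1 = 3.
So the Richardson estimate is 0.8404923261.
Shift from A(h/2): −0.0018111082.

0.840492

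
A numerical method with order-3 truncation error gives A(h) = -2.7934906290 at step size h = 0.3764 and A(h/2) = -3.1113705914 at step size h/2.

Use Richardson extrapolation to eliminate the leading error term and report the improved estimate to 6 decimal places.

With r = 3 the leading error scales as h^3, so the weight is 2^3 = 8.
8·(-3.1113705914) − (-2.7934906290) = -22.0974741022
Extrapolated: (-22.0974741022) / 7 = -3.1567820146

-3.156782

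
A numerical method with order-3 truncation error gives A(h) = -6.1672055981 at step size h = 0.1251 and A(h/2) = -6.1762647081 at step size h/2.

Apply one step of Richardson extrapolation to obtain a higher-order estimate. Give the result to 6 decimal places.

Leading term ∝ h^3; use weight 8 = 2^3.
Top: 8(-6.1762647081) − (-6.1672055981) = -43.2429120667
(-43.2429120667) ÷ 7 = -6.1775588667
Gap between inputs: 9.059e-03; correction applied: −0.0012941586.

-6.177559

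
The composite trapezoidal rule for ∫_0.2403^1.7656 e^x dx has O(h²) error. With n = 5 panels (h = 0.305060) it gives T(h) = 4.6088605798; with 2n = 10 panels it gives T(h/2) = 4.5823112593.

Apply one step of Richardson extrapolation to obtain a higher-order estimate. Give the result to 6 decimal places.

4.573461

Error is O(h^2); halving h shrinks it by 2^2 = 4.
Numerator 4×A(h/2) − A(h) = 4×4.5823112593 − 4.6088605798 = 13.7203844574
Divide by 2^2 − 1 = 3.
Result: 4.5734614858
Shift from A(h/2): −0.0088497735.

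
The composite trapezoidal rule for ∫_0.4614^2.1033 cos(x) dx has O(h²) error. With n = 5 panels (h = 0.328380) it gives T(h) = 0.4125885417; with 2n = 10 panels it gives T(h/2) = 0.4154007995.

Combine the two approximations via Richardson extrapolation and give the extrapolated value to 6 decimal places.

0.416338

Error is O(h^2); halving h shrinks it by 2^2 = 4.
2^2·A(h/2) = 1.6616031980; minus A(h) gives 1.2490146563.
Divide by 2^2 − 1 = 3.
1.2490146563 ÷ 3 = 0.4163382188
Correction |R − A(h/2)| = 9.374e-04; gap |A(h/2) − A(h)| = 2.812e-03.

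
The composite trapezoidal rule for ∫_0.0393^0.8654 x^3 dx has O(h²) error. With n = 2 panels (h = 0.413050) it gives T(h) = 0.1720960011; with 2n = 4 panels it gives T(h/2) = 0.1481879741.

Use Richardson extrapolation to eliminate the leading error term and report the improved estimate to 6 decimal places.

The method has order 2: 2^2 = 4.
4*0.1481879741 = 0.5927518964; subtract 0.1720960011 → 0.4206558953
Denominator 4 − 1 = 3.
Extrapolated: 0.4206558953 / 3 = 0.1402186318
Shift from A(h/2): −0.0079693423.

0.140219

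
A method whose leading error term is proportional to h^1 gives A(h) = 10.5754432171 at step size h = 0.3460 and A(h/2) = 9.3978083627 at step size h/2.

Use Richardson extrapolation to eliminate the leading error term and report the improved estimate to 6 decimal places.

The method has order 1: 2^1 = 2.
Top: 2(9.3978083627) − (10.5754432171) = 8.2201735083
Divide by 2^1 − 1 = 1.
8.2201735083 ÷ 1 = 8.2201735083

8.220174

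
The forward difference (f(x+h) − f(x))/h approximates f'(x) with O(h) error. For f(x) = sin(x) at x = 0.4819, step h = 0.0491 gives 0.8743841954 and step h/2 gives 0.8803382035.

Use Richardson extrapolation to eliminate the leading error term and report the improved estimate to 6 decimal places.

With r = 1 the leading error scales as h^1, so the weight is 2^1 = 2.
A(h/2) − A(h) = 0.8803382035 − 0.8743841954 = 0.0059540081
Divide by 2^1 − 1 = 1: 0.0059540081/1 = 0.0059540081
R = A(h/2) + (A(h/2) − A(h))/1 = 0.8803382035 + 0.0059540081 = 0.8862922116

0.886292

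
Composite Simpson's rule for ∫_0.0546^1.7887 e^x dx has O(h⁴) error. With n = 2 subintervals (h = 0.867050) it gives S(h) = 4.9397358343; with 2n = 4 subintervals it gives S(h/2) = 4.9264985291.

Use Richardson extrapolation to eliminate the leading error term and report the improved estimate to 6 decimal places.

4.925616

The method has order 4: 2^4 = 16.
16·4.9264985291 = 78.8239764656; subtract 4.9397358343 → 73.8842406313
Extrapolated: 73.8842406313 / 15 = 4.9256160421
Gap between inputs: 1.324e-02; correction applied: −0.0008824870.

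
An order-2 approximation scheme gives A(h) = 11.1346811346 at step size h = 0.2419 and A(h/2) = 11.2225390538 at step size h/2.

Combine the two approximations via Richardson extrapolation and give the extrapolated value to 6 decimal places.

r = 2: numerator weight 4, denominator 3.
2^2·A(h/2) = 44.8901562152; minus A(h) gives 33.7554750806.
Extrapolated: 33.7554750806 / 3 = 11.2518250269

11.251825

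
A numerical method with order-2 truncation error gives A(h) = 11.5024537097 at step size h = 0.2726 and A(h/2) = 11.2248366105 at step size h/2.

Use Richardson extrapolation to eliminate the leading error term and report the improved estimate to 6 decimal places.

11.132298

Leading term ∝ h^2; use weight 4 = 2^2.
4·11.2248366105 = 44.8993464420; subtract 11.5024537097 → 33.3968927323
Divide by 2^2 − 1 = 3.
Extrapolated: 33.3968927323 / 3 = 11.1322975774
Shift from A(h/2): −0.0925390331.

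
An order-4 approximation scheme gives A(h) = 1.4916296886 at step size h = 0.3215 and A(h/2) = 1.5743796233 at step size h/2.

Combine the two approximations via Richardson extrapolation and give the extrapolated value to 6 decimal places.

Error is O(h^4); halving h shrinks it by 2^4 = 16.
16*1.5743796233 − 1.4916296886 = 23.6984442842
Denominator 16 − 1 = 15.
(16*1.5743796233 − 1.4916296886)/(16 − 1) = 1.5798962856

1.579896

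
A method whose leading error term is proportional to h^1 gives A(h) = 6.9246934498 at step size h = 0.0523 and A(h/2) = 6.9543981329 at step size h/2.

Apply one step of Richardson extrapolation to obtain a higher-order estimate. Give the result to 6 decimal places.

The method has order 1: 2^1 = 2.
Weighted: 13.9087962658 − 6.9246934498 = 6.9841028160
Divide by 2^1 − 1 = 1.
(2×6.9543981329 − 6.9246934498)/(2 − 1) = 6.9841028160

6.984103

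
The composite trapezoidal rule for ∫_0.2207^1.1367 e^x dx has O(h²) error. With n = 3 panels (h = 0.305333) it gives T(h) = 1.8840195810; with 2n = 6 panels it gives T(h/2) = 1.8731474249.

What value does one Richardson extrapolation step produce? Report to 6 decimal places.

1.869523

With r = 2 the leading error scales as h^2, so the weight is 2^2 = 4.
Weighted: 7.4925896996 − 1.8840195810 = 5.6085701186
R = 5.6085701186/3 = 1.8695233729
Shift from A(h/2): −0.0036240520.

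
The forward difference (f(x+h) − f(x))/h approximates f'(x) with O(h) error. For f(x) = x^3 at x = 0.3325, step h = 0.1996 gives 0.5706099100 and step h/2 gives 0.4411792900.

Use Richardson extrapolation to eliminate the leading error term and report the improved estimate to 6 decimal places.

0.311749

Method order is 1; weight 2^1 = 2.
2×0.4411792900 = 0.8823585800; 0.8823585800 − 0.5706099100 = 0.3117486700
Divide by 2^1 − 1 = 1.
0.3117486700 ÷ 1 = 0.3117486700
Shift from A(h/2): −0.1294306200.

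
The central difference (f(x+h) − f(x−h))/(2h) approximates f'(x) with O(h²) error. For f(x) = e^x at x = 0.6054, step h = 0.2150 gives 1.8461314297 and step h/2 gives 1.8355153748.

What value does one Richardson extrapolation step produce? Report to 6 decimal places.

1.831977

The method has order 2: 2^2 = 4.
Numerator 4×A(h/2) − A(h) = 4×1.8355153748 − 1.8461314297 = 5.4959300695
Divide by 2^2 − 1 = 3.
(4×1.8355153748 − 1.8461314297)/(4 − 1) = 1.8319766898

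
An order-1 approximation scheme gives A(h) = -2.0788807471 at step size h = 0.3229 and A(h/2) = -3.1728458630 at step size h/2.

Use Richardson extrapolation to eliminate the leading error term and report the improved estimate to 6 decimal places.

-4.266811

With r = 1 the leading error scales as h^1, so the weight is 2^1 = 2.
2·(-3.1728458630) = -6.3456917260; subtract (-2.0788807471) → -4.2668109789
Divide by 2^1 − 1 = 1.
R = (-4.2668109789)/1 = -4.2668109789
Shift from A(h/2): −1.0939651159.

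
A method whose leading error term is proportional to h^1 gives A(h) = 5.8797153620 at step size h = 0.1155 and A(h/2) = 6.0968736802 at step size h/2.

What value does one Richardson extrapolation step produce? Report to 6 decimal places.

6.314032

The method has order 1: 2^1 = 2.
2^1 × A(h/2) = 12.1937473604; minus A(h) gives 6.3140319984.
(2 × 6.0968736802 − 5.8797153620)/(2 − 1) = 6.3140319984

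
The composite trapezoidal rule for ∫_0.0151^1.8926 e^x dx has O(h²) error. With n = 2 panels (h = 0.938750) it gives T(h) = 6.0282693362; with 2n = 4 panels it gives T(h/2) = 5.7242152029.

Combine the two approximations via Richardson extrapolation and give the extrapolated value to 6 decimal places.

5.622864

Error is O(h^2); halving h shrinks it by 2^2 = 4.
4 × 5.7242152029 − 6.0282693362 = 16.8685914754
R = 16.8685914754/3 = 5.6228638251
Gap between inputs: 3.041e-01; correction applied: −0.1013513778.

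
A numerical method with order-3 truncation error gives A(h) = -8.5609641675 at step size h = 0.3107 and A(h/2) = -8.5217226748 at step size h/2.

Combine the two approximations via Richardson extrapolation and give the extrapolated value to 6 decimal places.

-8.516117

Error is O(h^3); halving h shrinks it by 2^3 = 8.
8·(-8.5217226748) = -68.1737813984; (-68.1737813984) − (-8.5609641675) = -59.6128172309
Extrapolated: (-59.6128172309) / 7 = -8.5161167473
Shift from A(h/2): +0.0056059275.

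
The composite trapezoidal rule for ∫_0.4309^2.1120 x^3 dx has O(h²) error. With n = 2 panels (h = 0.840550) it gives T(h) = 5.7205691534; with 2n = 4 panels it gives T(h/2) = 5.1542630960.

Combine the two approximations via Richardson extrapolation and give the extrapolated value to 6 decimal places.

Order 2 gives 2^r = 4 and 2^r − 1 = 3.
Numerator 4 × A(h/2) − A(h) = 4 × 5.1542630960 − 5.7205691534 = 14.8964832306
Extrapolated: 14.8964832306 / 3 = 4.9654944102

4.965494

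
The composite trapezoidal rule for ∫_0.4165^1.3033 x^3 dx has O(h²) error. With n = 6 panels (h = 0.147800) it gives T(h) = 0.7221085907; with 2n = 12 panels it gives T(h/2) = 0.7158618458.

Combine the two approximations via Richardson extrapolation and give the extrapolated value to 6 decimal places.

Method order is 2; weight 2^2 = 4.
Weighted: 2.8634473832 − 0.7221085907 = 2.1413387925
R = 2.1413387925/3 = 0.7137795975

0.713780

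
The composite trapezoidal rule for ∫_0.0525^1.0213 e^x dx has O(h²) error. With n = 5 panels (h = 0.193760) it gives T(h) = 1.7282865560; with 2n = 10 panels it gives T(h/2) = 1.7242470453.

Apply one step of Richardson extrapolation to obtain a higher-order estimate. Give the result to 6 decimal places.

1.722901

The method has order 2: 2^2 = 4.
Weighted: 6.8969881812 − 1.7282865560 = 5.1687016252
(4*1.7242470453 − 1.7282865560)/(4 − 1) = 1.7229005417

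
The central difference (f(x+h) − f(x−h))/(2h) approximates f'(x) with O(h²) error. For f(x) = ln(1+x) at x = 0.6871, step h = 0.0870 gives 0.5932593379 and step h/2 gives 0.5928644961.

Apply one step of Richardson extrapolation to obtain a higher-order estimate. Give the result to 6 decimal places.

Error is O(h^2); halving h shrinks it by 2^2 = 4.
2^2·A(h/2) = 2.3714579844; minus A(h) gives 1.7781986465.
Divide by 2^2 − 1 = 3.
(4·0.5928644961 − 0.5932593379)/(4 − 1) = 0.5927328822

0.592733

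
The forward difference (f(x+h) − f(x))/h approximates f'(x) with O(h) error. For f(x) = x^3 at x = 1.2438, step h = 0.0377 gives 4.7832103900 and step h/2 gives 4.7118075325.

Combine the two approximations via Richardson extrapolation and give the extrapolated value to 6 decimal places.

4.640405

r = 1: numerator weight 2, denominator 1.
Top: 2(4.7118075325) − (4.7832103900) = 4.6404046750
Extrapolated: 4.6404046750 / 1 = 4.6404046750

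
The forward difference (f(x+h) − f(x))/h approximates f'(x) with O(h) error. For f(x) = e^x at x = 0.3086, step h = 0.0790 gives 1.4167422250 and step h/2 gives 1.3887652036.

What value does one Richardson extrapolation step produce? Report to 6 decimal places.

1.360788

With r = 1 the leading error scales as h^1, so the weight is 2^1 = 2.
A(h/2) − A(h) = 1.3887652036 − 1.4167422250 = -0.0279770214
Divide by 2^1 − 1 = 1: (-0.0279770214)/1 = -0.0279770214
R = 1.3887652036 − 0.0279770214 = 1.3607881822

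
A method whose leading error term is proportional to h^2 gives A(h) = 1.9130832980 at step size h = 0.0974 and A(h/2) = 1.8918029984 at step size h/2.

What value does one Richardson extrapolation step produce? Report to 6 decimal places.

r = 2, so 2^r = 4.
Difference of the inputs: 1.8918029984 − 1.9130832980 = -0.0212802996
Correction (A(h/2) − A(h))/(4 − 1) = (-0.0212802996)/3 = -0.0070934332
R = 1.8918029984 − 0.0070934332 = 1.8847095652

1.884710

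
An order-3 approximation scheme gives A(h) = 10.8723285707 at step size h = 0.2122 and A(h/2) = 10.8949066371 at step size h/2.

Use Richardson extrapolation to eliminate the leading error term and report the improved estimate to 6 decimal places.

10.898132

The method has order 3: 2^3 = 8.
Weighted: 87.1592530968 − 10.8723285707 = 76.2869245261
R = 76.2869245261/7 = 10.8981320752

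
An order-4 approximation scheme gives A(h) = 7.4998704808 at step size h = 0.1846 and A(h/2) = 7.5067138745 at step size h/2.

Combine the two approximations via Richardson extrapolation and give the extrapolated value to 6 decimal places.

7.507170

Leading term ∝ h^4; use weight 16 = 2^4.
Top: 16(7.5067138745) − (7.4998704808) = 112.6075515112
Denominator 16 − 1 = 15.
Extrapolated: 112.6075515112 / 15 = 7.5071701007
Correction |R − A(h/2)| = 4.562e-04; gap |A(h/2) − A(h)| = 6.843e-03.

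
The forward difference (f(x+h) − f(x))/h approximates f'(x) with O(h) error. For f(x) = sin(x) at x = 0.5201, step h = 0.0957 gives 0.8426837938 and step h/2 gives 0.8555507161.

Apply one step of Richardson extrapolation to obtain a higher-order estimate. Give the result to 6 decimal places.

Order 1 gives 2^r = 2 and 2^r − 1 = 1.
2*0.8555507161 = 1.7111014322; subtract 0.8426837938 → 0.8684176384
Denominator 2 − 1 = 1.
So the Richardson estimate is 0.8684176384.

0.868418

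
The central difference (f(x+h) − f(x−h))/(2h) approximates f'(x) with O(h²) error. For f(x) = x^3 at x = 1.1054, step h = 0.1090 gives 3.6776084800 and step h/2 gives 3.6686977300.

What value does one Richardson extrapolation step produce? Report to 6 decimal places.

r = 2: numerator weight 4, denominator 3.
4×3.6686977300 − 3.6776084800 = 10.9971824400
(4×3.6686977300 − 3.6776084800)/(4 − 1) = 3.6657274800
Correction |R − A(h/2)| = 2.970e-03; gap |A(h/2) − A(h)| = 8.911e-03.

3.665727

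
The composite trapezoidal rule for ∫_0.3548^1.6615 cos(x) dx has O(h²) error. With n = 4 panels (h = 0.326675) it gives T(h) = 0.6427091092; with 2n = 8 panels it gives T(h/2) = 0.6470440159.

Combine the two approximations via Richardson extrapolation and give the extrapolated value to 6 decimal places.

0.648489

Order 2 gives 2^r = 4 and 2^r − 1 = 3.
4×0.6470440159 = 2.5881760636; 2.5881760636 − 0.6427091092 = 1.9454669544
(4×0.6470440159 − 0.6427091092)/(4 − 1) = 0.6484889848
Shift from A(h/2): +0.0014449689.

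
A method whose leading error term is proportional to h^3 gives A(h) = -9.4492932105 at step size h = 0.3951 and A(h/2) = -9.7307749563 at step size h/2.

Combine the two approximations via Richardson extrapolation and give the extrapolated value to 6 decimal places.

-9.770987

Leading term ∝ h^3; use weight 8 = 2^3.
Weighted: (-77.8461996504) − (-9.4492932105) = -68.3969064399
Extrapolated: (-68.3969064399) / 7 = -9.7709866343
Shift from A(h/2): −0.0402116780.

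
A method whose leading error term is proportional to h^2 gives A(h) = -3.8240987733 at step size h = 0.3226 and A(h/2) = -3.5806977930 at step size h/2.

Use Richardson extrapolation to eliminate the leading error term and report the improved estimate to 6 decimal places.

-3.499564

Error is O(h^2); halving h shrinks it by 2^2 = 4.
2^2 × A(h/2) = -14.3227911720; minus A(h) gives -10.4986923987.
Divide by 2^2 − 1 = 3.
R = (-10.4986923987)/3 = -3.4995641329
Shift from A(h/2): +0.0811336601.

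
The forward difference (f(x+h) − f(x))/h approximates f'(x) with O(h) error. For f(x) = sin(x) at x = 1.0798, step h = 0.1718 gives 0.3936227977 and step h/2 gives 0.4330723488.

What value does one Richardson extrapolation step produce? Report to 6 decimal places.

0.472522

Order 1 gives 2^r = 2 and 2^r − 1 = 1.
Numerator 2 × A(h/2) − A(h) = 2 × 0.4330723488 − 0.3936227977 = 0.4725218999
(2 × 0.4330723488 − 0.3936227977)/(2 − 1) = 0.4725218999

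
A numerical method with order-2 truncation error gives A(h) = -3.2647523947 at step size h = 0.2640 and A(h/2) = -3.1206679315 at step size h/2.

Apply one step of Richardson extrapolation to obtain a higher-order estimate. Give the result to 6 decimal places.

Leading term ∝ h^2; use weight 4 = 2^2.
Top: 4(-3.1206679315) − (-3.2647523947) = -9.2179193313
Extrapolated: (-9.2179193313) / 3 = -3.0726397771

-3.072640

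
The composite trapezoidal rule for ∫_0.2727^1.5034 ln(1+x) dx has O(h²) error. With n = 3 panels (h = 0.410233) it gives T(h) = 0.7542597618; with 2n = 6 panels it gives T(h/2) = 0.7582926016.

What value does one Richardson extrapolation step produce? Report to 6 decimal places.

Leading term ∝ h^2; use weight 4 = 2^2.
4×0.7582926016 − 0.7542597618 = 2.2789106446
Denominator 4 − 1 = 3.
Extrapolated: 2.2789106446 / 3 = 0.7596368815
Correction |R − A(h/2)| = 1.344e-03; gap |A(h/2) − A(h)| = 4.033e-03.

0.759637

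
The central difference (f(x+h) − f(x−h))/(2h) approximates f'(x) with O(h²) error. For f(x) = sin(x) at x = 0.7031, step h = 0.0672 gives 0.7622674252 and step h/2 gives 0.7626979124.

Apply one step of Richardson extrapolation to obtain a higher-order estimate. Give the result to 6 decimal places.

0.762841

r = 2: numerator weight 4, denominator 3.
Weighted: 3.0507916496 − 0.7622674252 = 2.2885242244
Extrapolated: 2.2885242244 / 3 = 0.7628414081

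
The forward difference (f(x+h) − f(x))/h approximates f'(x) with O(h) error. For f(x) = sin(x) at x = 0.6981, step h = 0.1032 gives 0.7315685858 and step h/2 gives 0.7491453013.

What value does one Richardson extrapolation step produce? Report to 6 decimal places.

0.766722

r = 1, so 2^r = 2.
Numerator 2×A(h/2) − A(h) = 2×0.7491453013 − 0.7315685858 = 0.7667220168
(2×0.7491453013 − 0.7315685858)/(2 − 1) = 0.7667220168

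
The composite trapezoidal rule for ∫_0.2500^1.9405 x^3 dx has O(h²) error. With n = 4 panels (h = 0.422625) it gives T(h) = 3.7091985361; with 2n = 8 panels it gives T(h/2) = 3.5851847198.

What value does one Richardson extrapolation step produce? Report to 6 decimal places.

Method order is 2; weight 2^2 = 4.
Top: 4(3.5851847198) − (3.7091985361) = 10.6315403431
Extrapolated: 10.6315403431 / 3 = 3.5438467810

3.543847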